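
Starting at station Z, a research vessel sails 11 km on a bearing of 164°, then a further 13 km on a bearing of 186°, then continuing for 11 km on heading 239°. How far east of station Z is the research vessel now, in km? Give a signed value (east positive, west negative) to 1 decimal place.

Leg 1 (164°, 11 km): east 11 sin 164° = 3.03, north 11 cos 164° = -10.57
Leg 2 (186°, 13 km): east 13 sin 186° = -1.36, north 13 cos 186° = -12.93
Leg 3 (239°, 11 km): east 11 sin 239° = -9.43, north 11 cos 239° = -5.67
Net east component: -7.76 km.

-7.8 km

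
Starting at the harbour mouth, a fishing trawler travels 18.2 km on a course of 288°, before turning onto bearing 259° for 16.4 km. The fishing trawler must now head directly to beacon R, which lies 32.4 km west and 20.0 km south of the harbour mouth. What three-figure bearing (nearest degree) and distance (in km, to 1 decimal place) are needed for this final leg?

177°, 22.5 km

Leg 1 (288°, 18.2 km): east 18.2 sin 288° = -17.31, north 18.2 cos 288° = 5.62
Leg 2 (259°, 16.4 km): east 16.4 sin 259° = -16.10, north 16.4 cos 259° = -3.13
Current position: (-33.41, 2.49). Target: (-32.4, -20.0). Remaining: Δeast = 1.01, Δnorth = -22.49.
Bearing = atan2(1.01, -22.49) mod 360° = 177.43°; distance = √((1.01)² + (-22.49)²) = 22.517 km.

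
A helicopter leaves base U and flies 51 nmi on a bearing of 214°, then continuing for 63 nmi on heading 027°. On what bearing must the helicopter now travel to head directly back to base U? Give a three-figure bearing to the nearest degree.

180°

Leg 1 (214°, 51 nmi): east 51 sin 214° = -28.52, north 51 cos 214° = -42.28
Leg 2 (027°, 63 nmi): east 63 sin 27° = 28.60, north 63 cos 27° = 56.13
Net displacement: 0.08 east, 13.85 north. Direction back to start is (-0.08, -13.85): bearing = atan2(-0.08, -13.85) mod 360° = 180.34° ≈ 180°.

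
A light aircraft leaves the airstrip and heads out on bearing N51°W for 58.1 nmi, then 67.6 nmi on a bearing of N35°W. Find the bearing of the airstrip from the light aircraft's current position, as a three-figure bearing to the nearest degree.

138°

Leg 1 (N51°W, 58.1 nmi): east 58.1 sin 309° = -45.15, north 58.1 cos 309° = 36.56
Leg 2 (N35°W, 67.6 nmi): east 67.6 sin 325° = -38.77, north 67.6 cos 325° = 55.37
Net displacement: -83.93 east, 91.94 north. Direction back to start is (83.93, -91.94): bearing = atan2(83.93, -91.94) mod 360° = 137.61° ≈ 138°.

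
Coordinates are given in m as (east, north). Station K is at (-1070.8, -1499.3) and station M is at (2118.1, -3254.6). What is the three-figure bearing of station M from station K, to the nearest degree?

119°

Δeast = 2118.1 − -1070.8 = 3188.90; Δnorth = -3254.6 − -1499.3 = -1755.30.
Bearing = atan2(Δeast, Δnorth) mod 360° = 118.83° ≈ 119°.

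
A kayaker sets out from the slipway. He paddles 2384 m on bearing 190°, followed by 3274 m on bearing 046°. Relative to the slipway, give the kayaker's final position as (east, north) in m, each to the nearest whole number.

Leg 1 (190°, 2384 m): east 2384 sin 190° = -413.98, north 2384 cos 190° = -2347.78
Leg 2 (046°, 3274 m): east 3274 sin 46° = 2355.12, north 3274 cos 46° = 2274.31
Summing: 1941.14 m east, -73.47 m north → (1941, -73).

(1941, -73)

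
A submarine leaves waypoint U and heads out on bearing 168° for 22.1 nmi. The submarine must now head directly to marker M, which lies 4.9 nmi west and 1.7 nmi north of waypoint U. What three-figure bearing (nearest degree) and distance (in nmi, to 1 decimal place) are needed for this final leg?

338°, 25.2 nmi

Leg 1 (168°, 22.1 nmi): east 22.1 sin 168° = 4.59, north 22.1 cos 168° = -21.62
Current position: (4.59, -21.62). Target: (-4.9, 1.7). Remaining: Δeast = -9.49, Δnorth = 23.32.
Bearing = atan2(-9.49, 23.32) mod 360° = 337.84°; distance = √((-9.49)² + (23.32)²) = 25.176 nmi.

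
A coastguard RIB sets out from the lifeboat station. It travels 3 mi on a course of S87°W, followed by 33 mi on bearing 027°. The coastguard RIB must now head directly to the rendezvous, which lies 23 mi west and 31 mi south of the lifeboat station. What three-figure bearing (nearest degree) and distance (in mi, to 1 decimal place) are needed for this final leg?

210°, 69.7 mi

Leg 1 (S87°W, 3 mi): east 3 sin 267° = -3.00, north 3 cos 267° = -0.16
Leg 2 (027°, 33 mi): east 33 sin 27° = 14.98, north 33 cos 27° = 29.40
Current position: (11.99, 29.25). Target: (-23, -31). Remaining: Δeast = -34.99, Δnorth = -60.25.
Bearing = atan2(-34.99, -60.25) mod 360° = 210.14°; distance = √((-34.99)² + (-60.25)²) = 69.668 mi.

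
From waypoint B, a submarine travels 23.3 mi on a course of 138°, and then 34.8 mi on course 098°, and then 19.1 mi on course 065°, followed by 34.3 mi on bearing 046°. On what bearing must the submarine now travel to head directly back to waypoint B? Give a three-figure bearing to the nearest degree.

264°

Leg 1 (138°, 23.3 mi): east 23.3 sin 138° = 15.59, north 23.3 cos 138° = -17.32
Leg 2 (098°, 34.8 mi): east 34.8 sin 98° = 34.46, north 34.8 cos 98° = -4.84
Leg 3 (065°, 19.1 mi): east 19.1 sin 65° = 17.31, north 19.1 cos 65° = 8.07
Leg 4 (046°, 34.3 mi): east 34.3 sin 46° = 24.67, north 34.3 cos 46° = 23.83
Net displacement: 92.04 east, 9.74 north. Direction back to start is (-92.04, -9.74): bearing = atan2(-92.04, -9.74) mod 360° = 263.96° ≈ 264°.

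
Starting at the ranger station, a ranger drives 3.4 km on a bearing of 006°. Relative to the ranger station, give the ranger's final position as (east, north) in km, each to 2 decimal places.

Leg 1 (006°, 3.4 km): east 3.4 sin 6° = 0.36, north 3.4 cos 6° = 3.38
Summing: 0.36 km east, 3.38 km north → (0.36, 3.38).

(0.36, 3.38)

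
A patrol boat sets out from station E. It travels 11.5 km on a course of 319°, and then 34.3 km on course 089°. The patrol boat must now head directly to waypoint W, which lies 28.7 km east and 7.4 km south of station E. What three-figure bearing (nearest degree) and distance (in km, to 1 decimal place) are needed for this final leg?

173°, 16.8 km

Leg 1 (319°, 11.5 km): east 11.5 sin 319° = -7.54, north 11.5 cos 319° = 8.68
Leg 2 (089°, 34.3 km): east 34.3 sin 89° = 34.29, north 34.3 cos 89° = 0.60
Current position: (26.75, 9.28). Target: (28.7, -7.4). Remaining: Δeast = 1.95, Δnorth = -16.68.
Bearing = atan2(1.95, -16.68) mod 360° = 173.33°; distance = √((1.95)² + (-16.68)²) = 16.791 km.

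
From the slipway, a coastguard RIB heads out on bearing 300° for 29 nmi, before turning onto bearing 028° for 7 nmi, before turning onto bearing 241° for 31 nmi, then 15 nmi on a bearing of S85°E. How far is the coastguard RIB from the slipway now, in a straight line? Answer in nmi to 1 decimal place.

Leg 1 (300°, 29 nmi): east 29 sin 300° = -25.11, north 29 cos 300° = 14.50
Leg 2 (028°, 7 nmi): east 7 sin 28° = 3.29, north 7 cos 28° = 6.18
Leg 3 (241°, 31 nmi): east 31 sin 241° = -27.11, north 31 cos 241° = -15.03
Leg 4 (S85°E, 15 nmi): east 15 sin 95° = 14.94, north 15 cos 95° = -1.31
Net: -34.00 east, 4.34 north. Distance = √((-34.00)² + (4.34)²) = 34.275 nmi.

34.3 nmi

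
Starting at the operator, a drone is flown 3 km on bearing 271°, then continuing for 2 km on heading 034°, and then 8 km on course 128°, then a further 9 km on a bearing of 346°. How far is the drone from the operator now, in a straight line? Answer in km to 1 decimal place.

6.0 km

Leg 1 (271°, 3 km): east 3 sin 271° = -3.00, north 3 cos 271° = 0.05
Leg 2 (034°, 2 km): east 2 sin 34° = 1.12, north 2 cos 34° = 1.66
Leg 3 (128°, 8 km): east 8 sin 128° = 6.30, north 8 cos 128° = -4.93
Leg 4 (346°, 9 km): east 9 sin 346° = -2.18, north 9 cos 346° = 8.73
Net: 2.25 east, 5.52 north. Distance = √((2.25)² + (5.52)²) = 5.957 km.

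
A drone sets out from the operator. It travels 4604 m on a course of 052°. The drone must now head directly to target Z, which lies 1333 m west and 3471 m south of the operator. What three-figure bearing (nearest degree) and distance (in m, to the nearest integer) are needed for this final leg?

218°, 8023 m

Leg 1 (052°, 4604 m): east 4604 sin 52° = 3628.00, north 4604 cos 52° = 2834.51
Current position: (3628.00, 2834.51). Target: (-1333, -3471). Remaining: Δeast = -4961.00, Δnorth = -6305.51.
Bearing = atan2(-4961.00, -6305.51) mod 360° = 218.19°; distance = √((-4961.00)² + (-6305.51)²) = 8023.150 m.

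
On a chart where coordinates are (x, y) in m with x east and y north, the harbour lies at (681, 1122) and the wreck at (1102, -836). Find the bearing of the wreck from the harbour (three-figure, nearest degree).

Δeast = 1102 − 681 = 421.00; Δnorth = -836 − 1122 = -1958.00.
Bearing = atan2(Δeast, Δnorth) mod 360° = 167.87° ≈ 168°.

168°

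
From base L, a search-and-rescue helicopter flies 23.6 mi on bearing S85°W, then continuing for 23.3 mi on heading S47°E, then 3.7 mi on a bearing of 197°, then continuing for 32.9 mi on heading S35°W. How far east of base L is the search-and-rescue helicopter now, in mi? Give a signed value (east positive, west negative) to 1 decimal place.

-26.4 mi

Leg 1 (S85°W, 23.6 mi): east 23.6 sin 265° = -23.51, north 23.6 cos 265° = -2.06
Leg 2 (S47°E, 23.3 mi): east 23.3 sin 133° = 17.04, north 23.3 cos 133° = -15.89
Leg 3 (197°, 3.7 mi): east 3.7 sin 197° = -1.08, north 3.7 cos 197° = -3.54
Leg 4 (S35°W, 32.9 mi): east 32.9 sin 215° = -18.87, north 32.9 cos 215° = -26.95
Net east component: -26.42 mi.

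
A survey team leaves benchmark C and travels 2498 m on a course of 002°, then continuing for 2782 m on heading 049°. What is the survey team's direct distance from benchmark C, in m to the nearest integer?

Leg 1 (002°, 2498 m): east 2498 sin 2° = 87.18, north 2498 cos 2° = 2496.48
Leg 2 (049°, 2782 m): east 2782 sin 49° = 2099.60, north 2782 cos 49° = 1825.16
Net: 2186.78 east, 4321.63 north. Distance = √((2186.78)² + (4321.63)²) = 4843.401 m.

4843 m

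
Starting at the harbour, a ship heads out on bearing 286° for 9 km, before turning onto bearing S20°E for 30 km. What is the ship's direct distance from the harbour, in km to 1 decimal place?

25.8 km

Leg 1 (286°, 9 km): east 9 sin 286° = -8.65, north 9 cos 286° = 2.48
Leg 2 (S20°E, 30 km): east 30 sin 160° = 10.26, north 30 cos 160° = -28.19
Net: 1.61 east, -25.71 north. Distance = √((1.61)² + (-25.71)²) = 25.760 km.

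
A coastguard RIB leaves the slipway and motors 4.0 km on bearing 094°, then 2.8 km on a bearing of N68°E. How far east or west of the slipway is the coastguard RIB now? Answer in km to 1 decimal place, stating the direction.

6.6 km east

Leg 1 (094°, 4.0 km): east 4.0 sin 94° = 3.99, north 4.0 cos 94° = -0.28
Leg 2 (N68°E, 2.8 km): east 2.8 sin 68° = 2.60, north 2.8 cos 68° = 1.05
Net east component: 6.59 km.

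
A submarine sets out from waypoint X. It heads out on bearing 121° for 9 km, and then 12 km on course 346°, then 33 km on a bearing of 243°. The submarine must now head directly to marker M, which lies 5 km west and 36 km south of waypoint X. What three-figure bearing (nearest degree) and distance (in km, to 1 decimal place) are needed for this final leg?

Leg 1 (121°, 9 km): east 9 sin 121° = 7.71, north 9 cos 121° = -4.64
Leg 2 (346°, 12 km): east 12 sin 346° = -2.90, north 12 cos 346° = 11.64
Leg 3 (243°, 33 km): east 33 sin 243° = -29.40, north 33 cos 243° = -14.98
Current position: (-24.59, -7.97). Target: (-5, -36). Remaining: Δeast = 19.59, Δnorth = -28.03.
Bearing = atan2(19.59, -28.03) mod 360° = 145.04°; distance = √((19.59)² + (-28.03)²) = 34.195 km.

145°, 34.2 km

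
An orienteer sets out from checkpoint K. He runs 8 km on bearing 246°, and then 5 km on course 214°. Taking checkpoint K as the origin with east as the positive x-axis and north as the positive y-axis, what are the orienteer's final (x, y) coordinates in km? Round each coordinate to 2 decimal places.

Leg 1 (246°, 8 km): east 8 sin 246° = -7.31, north 8 cos 246° = -3.25
Leg 2 (214°, 5 km): east 5 sin 214° = -2.80, north 5 cos 214° = -4.15
Summing: -10.10 km east, -7.40 km north → (-10.10, -7.40).

(-10.10, -7.40)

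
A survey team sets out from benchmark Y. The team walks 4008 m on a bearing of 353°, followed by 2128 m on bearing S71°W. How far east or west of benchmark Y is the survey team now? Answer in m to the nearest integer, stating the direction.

2501 m west

Leg 1 (353°, 4008 m): east 4008 sin 353° = -488.45, north 4008 cos 353° = 3978.12
Leg 2 (S71°W, 2128 m): east 2128 sin 251° = -2012.06, north 2128 cos 251° = -692.81
Net east component: -2500.52 m.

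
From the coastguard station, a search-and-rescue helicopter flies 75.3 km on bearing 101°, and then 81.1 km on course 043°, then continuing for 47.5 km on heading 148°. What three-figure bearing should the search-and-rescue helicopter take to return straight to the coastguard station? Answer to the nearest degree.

Leg 1 (101°, 75.3 km): east 75.3 sin 101° = 73.92, north 75.3 cos 101° = -14.37
Leg 2 (043°, 81.1 km): east 81.1 sin 43° = 55.31, north 81.1 cos 43° = 59.31
Leg 3 (148°, 47.5 km): east 47.5 sin 148° = 25.17, north 47.5 cos 148° = -40.28
Net displacement: 154.40 east, 4.66 north. Direction back to start is (-154.40, -4.66): bearing = atan2(-154.40, -4.66) mod 360° = 268.27° ≈ 268°.

268°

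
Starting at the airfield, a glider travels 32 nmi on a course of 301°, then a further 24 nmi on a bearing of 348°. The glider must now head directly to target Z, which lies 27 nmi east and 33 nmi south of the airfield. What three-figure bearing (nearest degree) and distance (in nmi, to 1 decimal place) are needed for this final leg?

141°, 94.1 nmi

Leg 1 (301°, 32 nmi): east 32 sin 301° = -27.43, north 32 cos 301° = 16.48
Leg 2 (348°, 24 nmi): east 24 sin 348° = -4.99, north 24 cos 348° = 23.48
Current position: (-32.42, 39.96). Target: (27, -33). Remaining: Δeast = 59.42, Δnorth = -72.96.
Bearing = atan2(59.42, -72.96) mod 360° = 140.84°; distance = √((59.42)² + (-72.96)²) = 94.092 nmi.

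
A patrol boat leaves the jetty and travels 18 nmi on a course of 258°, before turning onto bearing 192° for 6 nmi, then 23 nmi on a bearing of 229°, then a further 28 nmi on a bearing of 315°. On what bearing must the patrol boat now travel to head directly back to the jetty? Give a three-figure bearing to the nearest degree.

085°

Leg 1 (258°, 18 nmi): east 18 sin 258° = -17.61, north 18 cos 258° = -3.74
Leg 2 (192°, 6 nmi): east 6 sin 192° = -1.25, north 6 cos 192° = -5.87
Leg 3 (229°, 23 nmi): east 23 sin 229° = -17.36, north 23 cos 229° = -15.09
Leg 4 (315°, 28 nmi): east 28 sin 315° = -19.80, north 28 cos 315° = 19.80
Net displacement: -56.01 east, -4.90 north. Direction back to start is (56.01, 4.90): bearing = atan2(56.01, 4.90) mod 360° = 85.00° ≈ 085°.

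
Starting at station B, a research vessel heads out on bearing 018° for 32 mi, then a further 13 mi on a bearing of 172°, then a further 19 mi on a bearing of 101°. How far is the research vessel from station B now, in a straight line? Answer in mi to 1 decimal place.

Leg 1 (018°, 32 mi): east 32 sin 18° = 9.89, north 32 cos 18° = 30.43
Leg 2 (172°, 13 mi): east 13 sin 172° = 1.81, north 13 cos 172° = -12.87
Leg 3 (101°, 19 mi): east 19 sin 101° = 18.65, north 19 cos 101° = -3.63
Net: 30.35 east, 13.93 north. Distance = √((30.35)² + (13.93)²) = 33.395 mi.

33.4 mi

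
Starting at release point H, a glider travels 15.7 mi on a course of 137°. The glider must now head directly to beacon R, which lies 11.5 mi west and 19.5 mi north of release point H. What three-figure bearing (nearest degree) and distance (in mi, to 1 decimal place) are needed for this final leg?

Leg 1 (137°, 15.7 mi): east 15.7 sin 137° = 10.71, north 15.7 cos 137° = -11.48
Current position: (10.71, -11.48). Target: (-11.5, 19.5). Remaining: Δeast = -22.21, Δnorth = 30.98.
Bearing = atan2(-22.21, 30.98) mod 360° = 324.37°; distance = √((-22.21)² + (30.98)²) = 38.119 mi.

324°, 38.1 mi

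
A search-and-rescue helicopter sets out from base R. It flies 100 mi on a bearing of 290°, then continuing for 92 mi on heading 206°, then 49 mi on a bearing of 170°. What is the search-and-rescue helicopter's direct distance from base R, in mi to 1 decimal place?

Leg 1 (290°, 100 mi): east 100 sin 290° = -93.97, north 100 cos 290° = 34.20
Leg 2 (206°, 92 mi): east 92 sin 206° = -40.33, north 92 cos 206° = -82.69
Leg 3 (170°, 49 mi): east 49 sin 170° = 8.51, north 49 cos 170° = -48.26
Net: -125.79 east, -96.74 north. Distance = √((-125.79)² + (-96.74)²) = 158.690 mi.

158.7 mi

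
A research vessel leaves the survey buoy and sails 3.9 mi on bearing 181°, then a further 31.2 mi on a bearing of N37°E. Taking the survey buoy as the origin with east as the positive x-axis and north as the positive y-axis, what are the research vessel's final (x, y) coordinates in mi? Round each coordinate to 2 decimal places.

(18.71, 21.02)

Leg 1 (181°, 3.9 mi): east 3.9 sin 181° = -0.07, north 3.9 cos 181° = -3.90
Leg 2 (N37°E, 31.2 mi): east 31.2 sin 37° = 18.78, north 31.2 cos 37° = 24.92
Summing: 18.71 mi east, 21.02 mi north → (18.71, 21.02).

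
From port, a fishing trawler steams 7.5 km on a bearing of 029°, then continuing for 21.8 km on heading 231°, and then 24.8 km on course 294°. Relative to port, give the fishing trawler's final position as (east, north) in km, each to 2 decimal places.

(-35.96, 2.93)

Leg 1 (029°, 7.5 km): east 7.5 sin 29° = 3.64, north 7.5 cos 29° = 6.56
Leg 2 (231°, 21.8 km): east 21.8 sin 231° = -16.94, north 21.8 cos 231° = -13.72
Leg 3 (294°, 24.8 km): east 24.8 sin 294° = -22.66, north 24.8 cos 294° = 10.09
Summing: -35.96 km east, 2.93 km north → (-35.96, 2.93).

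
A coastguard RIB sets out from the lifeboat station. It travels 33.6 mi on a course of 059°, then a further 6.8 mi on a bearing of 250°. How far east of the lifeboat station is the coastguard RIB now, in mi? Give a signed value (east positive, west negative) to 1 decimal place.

22.4 mi

Leg 1 (059°, 33.6 mi): east 33.6 sin 59° = 28.80, north 33.6 cos 59° = 17.31
Leg 2 (250°, 6.8 mi): east 6.8 sin 250° = -6.39, north 6.8 cos 250° = -2.33
Net east component: 22.41 mi.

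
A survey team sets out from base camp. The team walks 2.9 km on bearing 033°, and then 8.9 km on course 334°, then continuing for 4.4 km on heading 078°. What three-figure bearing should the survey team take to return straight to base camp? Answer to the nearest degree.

Leg 1 (033°, 2.9 km): east 2.9 sin 33° = 1.58, north 2.9 cos 33° = 2.43
Leg 2 (334°, 8.9 km): east 8.9 sin 334° = -3.90, north 8.9 cos 334° = 8.00
Leg 3 (078°, 4.4 km): east 4.4 sin 78° = 4.30, north 4.4 cos 78° = 0.91
Net displacement: 1.98 east, 11.35 north. Direction back to start is (-1.98, -11.35): bearing = atan2(-1.98, -11.35) mod 360° = 189.91° ≈ 190°.

190°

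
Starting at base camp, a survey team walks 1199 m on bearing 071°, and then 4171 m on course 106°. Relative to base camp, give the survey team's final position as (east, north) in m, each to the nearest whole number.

(5143, -759)

Leg 1 (071°, 1199 m): east 1199 sin 71° = 1133.68, north 1199 cos 71° = 390.36
Leg 2 (106°, 4171 m): east 4171 sin 106° = 4009.42, north 4171 cos 106° = -1149.68
Summing: 5143.10 m east, -759.33 m north → (5143, -759).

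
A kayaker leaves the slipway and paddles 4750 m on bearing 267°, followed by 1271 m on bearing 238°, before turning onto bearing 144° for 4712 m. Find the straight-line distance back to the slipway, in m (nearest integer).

Leg 1 (267°, 4750 m): east 4750 sin 267° = -4743.49, north 4750 cos 267° = -248.60
Leg 2 (238°, 1271 m): east 1271 sin 238° = -1077.87, north 1271 cos 238° = -673.53
Leg 3 (144°, 4712 m): east 4712 sin 144° = 2769.64, north 4712 cos 144° = -3812.09
Net: -3051.72 east, -4734.21 north. Distance = √((-3051.72)² + (-4734.21)²) = 5632.559 m.

5633 m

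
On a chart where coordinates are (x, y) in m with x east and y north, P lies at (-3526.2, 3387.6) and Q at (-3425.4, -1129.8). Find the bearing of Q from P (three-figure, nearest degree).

179°

Δeast = -3425.4 − -3526.2 = 100.80; Δnorth = -1129.8 − 3387.6 = -4517.40.
Bearing = atan2(Δeast, Δnorth) mod 360° = 178.72° ≈ 179°.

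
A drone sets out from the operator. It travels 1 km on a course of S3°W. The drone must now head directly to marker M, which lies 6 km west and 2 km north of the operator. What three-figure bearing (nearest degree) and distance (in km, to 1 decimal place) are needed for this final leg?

Leg 1 (S3°W, 1 km): east 1 sin 183° = -0.05, north 1 cos 183° = -1.00
Current position: (-0.05, -1.00). Target: (-6, 2). Remaining: Δeast = -5.95, Δnorth = 3.00.
Bearing = atan2(-5.95, 3.00) mod 360° = 296.76°; distance = √((-5.95)² + (3.00)²) = 6.661 km.

297°, 6.7 km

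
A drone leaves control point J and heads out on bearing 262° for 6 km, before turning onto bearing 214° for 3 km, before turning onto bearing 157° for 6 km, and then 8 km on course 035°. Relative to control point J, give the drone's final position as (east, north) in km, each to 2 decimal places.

(-0.69, -2.29)

Leg 1 (262°, 6 km): east 6 sin 262° = -5.94, north 6 cos 262° = -0.84
Leg 2 (214°, 3 km): east 3 sin 214° = -1.68, north 3 cos 214° = -2.49
Leg 3 (157°, 6 km): east 6 sin 157° = 2.34, north 6 cos 157° = -5.52
Leg 4 (035°, 8 km): east 8 sin 35° = 4.59, north 8 cos 35° = 6.55
Summing: -0.69 km east, -2.29 km north → (-0.69, -2.29).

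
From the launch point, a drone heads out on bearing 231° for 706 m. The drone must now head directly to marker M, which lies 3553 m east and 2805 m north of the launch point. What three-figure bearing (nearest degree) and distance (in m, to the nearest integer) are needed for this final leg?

Leg 1 (231°, 706 m): east 706 sin 231° = -548.67, north 706 cos 231° = -444.30
Current position: (-548.67, -444.30). Target: (3553, 2805). Remaining: Δeast = 4101.67, Δnorth = 3249.30.
Bearing = atan2(4101.67, 3249.30) mod 360° = 51.61°; distance = √((4101.67)² + (3249.30)²) = 5232.744 m.

052°, 5233 m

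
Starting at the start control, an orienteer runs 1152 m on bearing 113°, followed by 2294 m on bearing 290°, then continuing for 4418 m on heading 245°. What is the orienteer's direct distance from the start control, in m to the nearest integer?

5325 m

Leg 1 (113°, 1152 m): east 1152 sin 113° = 1060.42, north 1152 cos 113° = -450.12
Leg 2 (290°, 2294 m): east 2294 sin 290° = -2155.65, north 2294 cos 290° = 784.59
Leg 3 (245°, 4418 m): east 4418 sin 245° = -4004.07, north 4418 cos 245° = -1867.13
Net: -5099.30 east, -1532.66 north. Distance = √((-5099.30)² + (-1532.66)²) = 5324.651 m.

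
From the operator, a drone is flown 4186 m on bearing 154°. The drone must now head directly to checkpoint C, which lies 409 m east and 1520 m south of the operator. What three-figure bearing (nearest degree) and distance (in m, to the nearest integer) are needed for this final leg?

328°, 2657 m

Leg 1 (154°, 4186 m): east 4186 sin 154° = 1835.02, north 4186 cos 154° = -3762.35
Current position: (1835.02, -3762.35). Target: (409, -1520). Remaining: Δeast = -1426.02, Δnorth = 2242.35.
Bearing = atan2(-1426.02, 2242.35) mod 360° = 327.55°; distance = √((-1426.02)² + (2242.35)²) = 2657.382 m.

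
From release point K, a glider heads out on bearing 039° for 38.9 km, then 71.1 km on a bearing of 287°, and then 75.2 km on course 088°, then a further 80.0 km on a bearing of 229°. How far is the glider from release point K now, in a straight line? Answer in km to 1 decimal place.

Leg 1 (039°, 38.9 km): east 38.9 sin 39° = 24.48, north 38.9 cos 39° = 30.23
Leg 2 (287°, 71.1 km): east 71.1 sin 287° = -67.99, north 71.1 cos 287° = 20.79
Leg 3 (088°, 75.2 km): east 75.2 sin 88° = 75.15, north 75.2 cos 88° = 2.62
Leg 4 (229°, 80.0 km): east 80.0 sin 229° = -60.38, north 80.0 cos 229° = -52.48
Net: -28.74 east, 1.16 north. Distance = √((-28.74)² + (1.16)²) = 28.759 km.

28.8 km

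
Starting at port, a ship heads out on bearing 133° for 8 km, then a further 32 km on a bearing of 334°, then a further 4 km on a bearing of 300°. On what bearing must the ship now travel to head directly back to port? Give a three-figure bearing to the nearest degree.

155°

Leg 1 (133°, 8 km): east 8 sin 133° = 5.85, north 8 cos 133° = -5.46
Leg 2 (334°, 32 km): east 32 sin 334° = -14.03, north 32 cos 334° = 28.76
Leg 3 (300°, 4 km): east 4 sin 300° = -3.46, north 4 cos 300° = 2.00
Net displacement: -11.64 east, 25.31 north. Direction back to start is (11.64, -25.31): bearing = atan2(11.64, -25.31) mod 360° = 155.30° ≈ 155°.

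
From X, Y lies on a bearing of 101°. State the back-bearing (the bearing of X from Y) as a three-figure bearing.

Back-bearing = 101° + 180° = 281°.

281°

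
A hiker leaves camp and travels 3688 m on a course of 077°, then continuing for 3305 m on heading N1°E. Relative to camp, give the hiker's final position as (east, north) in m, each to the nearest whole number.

Leg 1 (077°, 3688 m): east 3688 sin 77° = 3593.48, north 3688 cos 77° = 829.62
Leg 2 (N1°E, 3305 m): east 3305 sin 1° = 57.68, north 3305 cos 1° = 3304.50
Summing: 3651.16 m east, 4134.12 m north → (3651, 4134).

(3651, 4134)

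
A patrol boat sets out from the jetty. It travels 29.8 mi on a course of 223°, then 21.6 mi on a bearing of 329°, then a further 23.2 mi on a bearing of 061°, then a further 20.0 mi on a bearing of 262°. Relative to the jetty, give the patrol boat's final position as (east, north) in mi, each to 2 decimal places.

Leg 1 (223°, 29.8 mi): east 29.8 sin 223° = -20.32, north 29.8 cos 223° = -21.79
Leg 2 (329°, 21.6 mi): east 21.6 sin 329° = -11.12, north 21.6 cos 329° = 18.51
Leg 3 (061°, 23.2 mi): east 23.2 sin 61° = 20.29, north 23.2 cos 61° = 11.25
Leg 4 (262°, 20.0 mi): east 20.0 sin 262° = -19.81, north 20.0 cos 262° = -2.78
Summing: -30.96 mi east, 5.18 mi north → (-30.96, 5.18).

(-30.96, 5.18)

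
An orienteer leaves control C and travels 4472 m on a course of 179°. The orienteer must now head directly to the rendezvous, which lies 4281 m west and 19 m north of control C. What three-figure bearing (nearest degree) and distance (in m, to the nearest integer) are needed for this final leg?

316°, 6258 m

Leg 1 (179°, 4472 m): east 4472 sin 179° = 78.05, north 4472 cos 179° = -4471.32
Current position: (78.05, -4471.32). Target: (-4281, 19). Remaining: Δeast = -4359.05, Δnorth = 4490.32.
Bearing = atan2(-4359.05, 4490.32) mod 360° = 315.85°; distance = √((-4359.05)² + (4490.32)²) = 6258.135 m.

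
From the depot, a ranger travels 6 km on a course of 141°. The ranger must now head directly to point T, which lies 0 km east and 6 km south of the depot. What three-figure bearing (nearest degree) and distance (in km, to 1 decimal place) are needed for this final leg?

250°, 4.0 km

Leg 1 (141°, 6 km): east 6 sin 141° = 3.78, north 6 cos 141° = -4.66
Current position: (3.78, -4.66). Target: (0, -6). Remaining: Δeast = -3.78, Δnorth = -1.34.
Bearing = atan2(-3.78, -1.34) mod 360° = 250.50°; distance = √((-3.78)² + (-1.34)²) = 4.006 km.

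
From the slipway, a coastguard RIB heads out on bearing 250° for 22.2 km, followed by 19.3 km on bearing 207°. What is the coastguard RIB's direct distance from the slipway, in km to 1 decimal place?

38.6 km

Leg 1 (250°, 22.2 km): east 22.2 sin 250° = -20.86, north 22.2 cos 250° = -7.59
Leg 2 (207°, 19.3 km): east 19.3 sin 207° = -8.76, north 19.3 cos 207° = -17.20
Net: -29.62 east, -24.79 north. Distance = √((-29.62)² + (-24.79)²) = 38.627 km.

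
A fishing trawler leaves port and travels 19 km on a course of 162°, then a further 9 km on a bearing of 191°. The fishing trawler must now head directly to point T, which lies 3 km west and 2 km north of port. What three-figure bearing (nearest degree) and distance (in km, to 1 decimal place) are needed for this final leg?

Leg 1 (162°, 19 km): east 19 sin 162° = 5.87, north 19 cos 162° = -18.07
Leg 2 (191°, 9 km): east 9 sin 191° = -1.72, north 9 cos 191° = -8.83
Current position: (4.15, -26.90). Target: (-3, 2). Remaining: Δeast = -7.15, Δnorth = 28.90.
Bearing = atan2(-7.15, 28.90) mod 360° = 346.10°; distance = √((-7.15)² + (28.90)²) = 29.777 km.

346°, 29.8 km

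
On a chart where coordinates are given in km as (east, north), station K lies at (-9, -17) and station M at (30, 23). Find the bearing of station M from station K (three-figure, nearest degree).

044°

Δeast = 30 − -9 = 39.00; Δnorth = 23 − -17 = 40.00.
Bearing = atan2(Δeast, Δnorth) mod 360° = 44.27° ≈ 044°.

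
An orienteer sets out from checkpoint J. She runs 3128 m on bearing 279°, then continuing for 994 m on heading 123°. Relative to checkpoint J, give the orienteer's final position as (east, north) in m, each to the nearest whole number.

(-2256, -52)

Leg 1 (279°, 3128 m): east 3128 sin 279° = -3089.49, north 3128 cos 279° = 489.33
Leg 2 (123°, 994 m): east 994 sin 123° = 833.64, north 994 cos 123° = -541.37
Summing: -2255.85 m east, -52.04 m north → (-2256, -52).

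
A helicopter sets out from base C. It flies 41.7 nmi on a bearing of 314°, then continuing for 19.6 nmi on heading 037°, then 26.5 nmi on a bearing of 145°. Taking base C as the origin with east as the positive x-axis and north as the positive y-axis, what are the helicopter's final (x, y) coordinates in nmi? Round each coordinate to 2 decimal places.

(-3.00, 22.91)

Leg 1 (314°, 41.7 nmi): east 41.7 sin 314° = -30.00, north 41.7 cos 314° = 28.97
Leg 2 (037°, 19.6 nmi): east 19.6 sin 37° = 11.80, north 19.6 cos 37° = 15.65
Leg 3 (145°, 26.5 nmi): east 26.5 sin 145° = 15.20, north 26.5 cos 145° = -21.71
Summing: -3.00 nmi east, 22.91 nmi north → (-3.00, 22.91).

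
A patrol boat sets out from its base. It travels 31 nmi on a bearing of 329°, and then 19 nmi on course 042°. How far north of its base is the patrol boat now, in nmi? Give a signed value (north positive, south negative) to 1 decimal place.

Leg 1 (329°, 31 nmi): east 31 sin 329° = -15.97, north 31 cos 329° = 26.57
Leg 2 (042°, 19 nmi): east 19 sin 42° = 12.71, north 19 cos 42° = 14.12
Net north component: 40.69 nmi.

40.7 nmi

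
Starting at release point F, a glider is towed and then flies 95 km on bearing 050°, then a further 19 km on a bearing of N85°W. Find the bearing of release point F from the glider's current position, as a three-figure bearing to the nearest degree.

Leg 1 (050°, 95 km): east 95 sin 50° = 72.77, north 95 cos 50° = 61.06
Leg 2 (N85°W, 19 km): east 19 sin 275° = -18.93, north 19 cos 275° = 1.66
Net displacement: 53.85 east, 62.72 north. Direction back to start is (-53.85, -62.72): bearing = atan2(-53.85, -62.72) mod 360° = 220.65° ≈ 221°.

221°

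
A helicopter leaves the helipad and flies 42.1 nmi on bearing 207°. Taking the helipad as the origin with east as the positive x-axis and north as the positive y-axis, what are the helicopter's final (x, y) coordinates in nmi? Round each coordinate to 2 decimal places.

Leg 1 (207°, 42.1 nmi): east 42.1 sin 207° = -19.11, north 42.1 cos 207° = -37.51
Summing: -19.11 nmi east, -37.51 nmi north → (-19.11, -37.51).

(-19.11, -37.51)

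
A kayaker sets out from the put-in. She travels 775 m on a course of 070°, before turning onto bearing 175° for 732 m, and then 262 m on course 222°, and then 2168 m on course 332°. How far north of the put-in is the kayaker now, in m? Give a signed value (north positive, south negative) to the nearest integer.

Leg 1 (070°, 775 m): east 775 sin 70° = 728.26, north 775 cos 70° = 265.07
Leg 2 (175°, 732 m): east 732 sin 175° = 63.80, north 732 cos 175° = -729.21
Leg 3 (222°, 262 m): east 262 sin 222° = -175.31, north 262 cos 222° = -194.70
Leg 4 (332°, 2168 m): east 2168 sin 332° = -1017.81, north 2168 cos 332° = 1914.23
Net north component: 1255.38 m.

1255 m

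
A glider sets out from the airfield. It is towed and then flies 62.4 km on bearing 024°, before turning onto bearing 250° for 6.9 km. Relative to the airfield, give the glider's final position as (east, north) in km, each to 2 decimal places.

Leg 1 (024°, 62.4 km): east 62.4 sin 24° = 25.38, north 62.4 cos 24° = 57.01
Leg 2 (250°, 6.9 km): east 6.9 sin 250° = -6.48, north 6.9 cos 250° = -2.36
Summing: 18.90 km east, 54.65 km north → (18.90, 54.65).

(18.90, 54.65)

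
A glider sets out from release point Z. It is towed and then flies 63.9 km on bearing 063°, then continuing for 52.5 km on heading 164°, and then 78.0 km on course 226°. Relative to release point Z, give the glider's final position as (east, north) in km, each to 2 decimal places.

Leg 1 (063°, 63.9 km): east 63.9 sin 63° = 56.94, north 63.9 cos 63° = 29.01
Leg 2 (164°, 52.5 km): east 52.5 sin 164° = 14.47, north 52.5 cos 164° = -50.47
Leg 3 (226°, 78.0 km): east 78.0 sin 226° = -56.11, north 78.0 cos 226° = -54.18
Summing: 15.30 km east, -75.64 km north → (15.30, -75.64).

(15.30, -75.64)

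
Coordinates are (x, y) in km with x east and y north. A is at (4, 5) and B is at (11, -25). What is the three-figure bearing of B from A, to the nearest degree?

Δeast = 11 − 4 = 7.00; Δnorth = -25 − 5 = -30.00.
Bearing = atan2(Δeast, Δnorth) mod 360° = 166.87° ≈ 167°.

167°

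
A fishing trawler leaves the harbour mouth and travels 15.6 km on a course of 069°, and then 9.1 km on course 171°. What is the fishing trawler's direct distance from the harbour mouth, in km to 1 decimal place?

16.3 km

Leg 1 (069°, 15.6 km): east 15.6 sin 69° = 14.56, north 15.6 cos 69° = 5.59
Leg 2 (171°, 9.1 km): east 9.1 sin 171° = 1.42, north 9.1 cos 171° = -8.99
Net: 15.99 east, -3.40 north. Distance = √((15.99)² + (-3.40)²) = 16.344 km.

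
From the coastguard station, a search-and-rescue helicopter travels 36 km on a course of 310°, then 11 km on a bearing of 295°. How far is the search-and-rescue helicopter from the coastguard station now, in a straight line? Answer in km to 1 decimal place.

46.7 km

Leg 1 (310°, 36 km): east 36 sin 310° = -27.58, north 36 cos 310° = 23.14
Leg 2 (295°, 11 km): east 11 sin 295° = -9.97, north 11 cos 295° = 4.65
Net: -37.55 east, 27.79 north. Distance = √((-37.55)² + (27.79)²) = 46.712 km.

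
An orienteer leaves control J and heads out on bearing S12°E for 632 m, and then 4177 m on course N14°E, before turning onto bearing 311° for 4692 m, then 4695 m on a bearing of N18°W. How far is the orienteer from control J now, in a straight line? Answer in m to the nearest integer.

11634 m

Leg 1 (S12°E, 632 m): east 632 sin 168° = 131.40, north 632 cos 168° = -618.19
Leg 2 (N14°E, 4177 m): east 4177 sin 14° = 1010.51, north 4177 cos 14° = 4052.93
Leg 3 (311°, 4692 m): east 4692 sin 311° = -3541.10, north 4692 cos 311° = 3078.23
Leg 4 (N18°W, 4695 m): east 4695 sin 342° = -1450.83, north 4695 cos 342° = 4465.21
Net: -3850.02 east, 10978.18 north. Distance = √((-3850.02)² + (10978.18)²) = 11633.702 m.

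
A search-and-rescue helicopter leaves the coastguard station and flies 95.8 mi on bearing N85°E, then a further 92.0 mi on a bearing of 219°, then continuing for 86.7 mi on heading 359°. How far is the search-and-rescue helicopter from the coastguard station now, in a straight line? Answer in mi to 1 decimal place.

43.0 mi

Leg 1 (N85°E, 95.8 mi): east 95.8 sin 85° = 95.44, north 95.8 cos 85° = 8.35
Leg 2 (219°, 92.0 mi): east 92.0 sin 219° = -57.90, north 92.0 cos 219° = -71.50
Leg 3 (359°, 86.7 mi): east 86.7 sin 359° = -1.51, north 86.7 cos 359° = 86.69
Net: 36.02 east, 23.54 north. Distance = √((36.02)² + (23.54)²) = 43.033 mi.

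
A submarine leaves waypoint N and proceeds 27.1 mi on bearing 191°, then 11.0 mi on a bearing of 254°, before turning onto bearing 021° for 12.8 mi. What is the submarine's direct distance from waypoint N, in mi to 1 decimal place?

20.9 mi

Leg 1 (191°, 27.1 mi): east 27.1 sin 191° = -5.17, north 27.1 cos 191° = -26.60
Leg 2 (254°, 11.0 mi): east 11.0 sin 254° = -10.57, north 11.0 cos 254° = -3.03
Leg 3 (021°, 12.8 mi): east 12.8 sin 21° = 4.59, north 12.8 cos 21° = 11.95
Net: -11.16 east, -17.68 north. Distance = √((-11.16)² + (-17.68)²) = 20.910 mi.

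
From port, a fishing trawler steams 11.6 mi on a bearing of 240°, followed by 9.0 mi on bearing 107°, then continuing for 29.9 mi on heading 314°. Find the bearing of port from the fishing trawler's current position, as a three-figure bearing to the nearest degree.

118°

Leg 1 (240°, 11.6 mi): east 11.6 sin 240° = -10.05, north 11.6 cos 240° = -5.80
Leg 2 (107°, 9.0 mi): east 9.0 sin 107° = 8.61, north 9.0 cos 107° = -2.63
Leg 3 (314°, 29.9 mi): east 29.9 sin 314° = -21.51, north 29.9 cos 314° = 20.77
Net displacement: -22.95 east, 12.34 north. Direction back to start is (22.95, -12.34): bearing = atan2(22.95, -12.34) mod 360° = 118.27° ≈ 118°.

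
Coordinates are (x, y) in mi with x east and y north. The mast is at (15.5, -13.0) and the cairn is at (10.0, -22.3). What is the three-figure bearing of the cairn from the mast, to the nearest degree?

Δeast = 10.0 − 15.5 = -5.50; Δnorth = -22.3 − -13.0 = -9.30.
Bearing = atan2(Δeast, Δnorth) mod 360° = 210.60° ≈ 211°.

211°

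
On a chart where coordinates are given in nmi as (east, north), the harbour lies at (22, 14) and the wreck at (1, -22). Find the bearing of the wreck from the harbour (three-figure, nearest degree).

Δeast = 1 − 22 = -21.00; Δnorth = -22 − 14 = -36.00.
Bearing = atan2(Δeast, Δnorth) mod 360° = 210.26° ≈ 210°.

210°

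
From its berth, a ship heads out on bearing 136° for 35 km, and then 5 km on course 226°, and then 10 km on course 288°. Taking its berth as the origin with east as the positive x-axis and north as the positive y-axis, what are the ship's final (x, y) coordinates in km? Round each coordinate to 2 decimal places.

Leg 1 (136°, 35 km): east 35 sin 136° = 24.31, north 35 cos 136° = -25.18
Leg 2 (226°, 5 km): east 5 sin 226° = -3.60, north 5 cos 226° = -3.47
Leg 3 (288°, 10 km): east 10 sin 288° = -9.51, north 10 cos 288° = 3.09
Summing: 11.21 km east, -25.56 km north → (11.21, -25.56).

(11.21, -25.56)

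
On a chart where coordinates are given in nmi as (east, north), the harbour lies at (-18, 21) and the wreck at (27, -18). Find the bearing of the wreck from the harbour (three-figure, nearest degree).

Δeast = 27 − -18 = 45.00; Δnorth = -18 − 21 = -39.00.
Bearing = atan2(Δeast, Δnorth) mod 360° = 130.91° ≈ 131°.

131°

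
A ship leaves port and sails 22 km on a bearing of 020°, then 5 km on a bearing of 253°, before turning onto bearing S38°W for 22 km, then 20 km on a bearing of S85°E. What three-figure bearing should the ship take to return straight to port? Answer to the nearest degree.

269°

Leg 1 (020°, 22 km): east 22 sin 20° = 7.52, north 22 cos 20° = 20.67
Leg 2 (253°, 5 km): east 5 sin 253° = -4.78, north 5 cos 253° = -1.46
Leg 3 (S38°W, 22 km): east 22 sin 218° = -13.54, north 22 cos 218° = -17.34
Leg 4 (S85°E, 20 km): east 20 sin 95° = 19.92, north 20 cos 95° = -1.74
Net displacement: 9.12 east, 0.13 north. Direction back to start is (-9.12, -0.13): bearing = atan2(-9.12, -0.13) mod 360° = 269.17° ≈ 269°.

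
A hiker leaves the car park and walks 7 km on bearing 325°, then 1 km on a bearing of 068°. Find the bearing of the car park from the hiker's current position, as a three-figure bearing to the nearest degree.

Leg 1 (325°, 7 km): east 7 sin 325° = -4.02, north 7 cos 325° = 5.73
Leg 2 (068°, 1 km): east 1 sin 68° = 0.93, north 1 cos 68° = 0.37
Net displacement: -3.09 east, 6.11 north. Direction back to start is (3.09, -6.11): bearing = atan2(3.09, -6.11) mod 360° = 153.18° ≈ 153°.

153°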